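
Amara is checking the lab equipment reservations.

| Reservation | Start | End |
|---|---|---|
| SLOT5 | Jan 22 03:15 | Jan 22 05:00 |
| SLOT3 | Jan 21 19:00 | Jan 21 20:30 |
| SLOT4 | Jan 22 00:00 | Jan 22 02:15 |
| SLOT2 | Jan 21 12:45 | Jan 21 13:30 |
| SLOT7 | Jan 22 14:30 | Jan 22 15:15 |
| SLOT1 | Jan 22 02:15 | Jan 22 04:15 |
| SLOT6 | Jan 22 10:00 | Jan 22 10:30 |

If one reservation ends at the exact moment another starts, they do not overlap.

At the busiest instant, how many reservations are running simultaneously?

Sort all start/end points and keep a running count:
Jan 21 12:45 start SLOT2 → 1
Jan 21 13:30 end SLOT2 → 0
Jan 21 19:00 start SLOT3 → 1
Jan 21 20:30 end SLOT3 → 0
Jan 22 00:00 start SLOT4 → 1
Jan 22 02:15 end SLOT4 → 0
Jan 22 02:15 start SLOT1 → 1
Jan 22 03:15 start SLOT5 → 2
Jan 22 04:15 end SLOT1 → 1
Jan 22 05:00 end SLOT5 → 0
Jan 22 10:00 start SLOT6 → 1
Jan 22 10:30 end SLOT6 → 0
Jan 22 14:30 start SLOT7 → 1
Jan 22 15:15 end SLOT7 → 0
Peak is 2, at Jan 22 03:15 (SLOT1, SLOT5).

2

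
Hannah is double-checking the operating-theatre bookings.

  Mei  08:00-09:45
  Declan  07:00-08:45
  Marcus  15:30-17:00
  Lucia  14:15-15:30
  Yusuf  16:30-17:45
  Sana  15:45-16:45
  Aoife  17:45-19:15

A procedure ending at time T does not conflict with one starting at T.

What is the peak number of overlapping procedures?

3

Walk through starts and ends in time order (an end at T is processed before a start at T):
07:00 start Declan → 1
08:00 start Mei → 2
08:45 end Declan → 1
09:45 end Mei → 0
14:15 start Lucia → 1
15:30 end Lucia → 0
15:30 start Marcus → 1
15:45 start Sana → 2
16:30 start Yusuf → 3
16:45 end Sana → 2
17:00 end Marcus → 1
17:45 end Yusuf → 0
17:45 start Aoife → 1
19:15 end Aoife → 0
Peak is 3, at 16:30 (Marcus, Sana, Yusuf).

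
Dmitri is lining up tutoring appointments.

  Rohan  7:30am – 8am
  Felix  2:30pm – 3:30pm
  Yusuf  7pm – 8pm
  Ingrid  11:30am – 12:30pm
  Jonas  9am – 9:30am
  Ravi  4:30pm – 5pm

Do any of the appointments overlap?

Two intervals overlap when each starts before the other ends.
Sorted by start: Rohan, Jonas, Ingrid, Felix, Ravi, Yusuf.
Jonas starts after Rohan ends; Rohan is clear from here.
Ingrid starts after Jonas ends; Jonas is clear from here.
Felix starts after Ingrid ends; Ingrid is clear from here.
Ravi starts after Felix ends; Felix is clear from here.
Yusuf starts after Ravi ends.
Every pair is clear; the schedule has no overlaps.

No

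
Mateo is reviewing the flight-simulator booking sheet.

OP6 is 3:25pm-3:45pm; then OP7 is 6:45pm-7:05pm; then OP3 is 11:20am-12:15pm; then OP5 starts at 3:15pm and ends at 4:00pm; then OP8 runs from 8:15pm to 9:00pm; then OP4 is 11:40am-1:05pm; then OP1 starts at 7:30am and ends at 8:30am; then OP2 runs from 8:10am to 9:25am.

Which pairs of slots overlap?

OP1 & OP2, OP3 & OP4, OP5 & OP6

Two intervals overlap when each starts before the other ends.
Sorted by start: OP1, OP2, OP3, OP4, OP5, OP6, OP7, OP8.
OP2 starts before OP1 ends → OP1 and OP2 overlap.
OP3 starts after OP1 ends; OP1 is clear from here.
OP3 starts after OP2 ends; OP2 is clear from here.
OP4 starts before OP3 ends → OP3 and OP4 overlap.
OP5 starts after OP3 ends; OP3 is clear from here.
OP5 starts after OP4 ends; OP4 is clear from here.
OP6 starts before OP5 ends → OP5 and OP6 overlap.
OP7 starts after OP5 ends; OP5 is clear from here.
OP7 starts after OP6 ends; OP6 is clear from here.
OP8 starts after OP7 ends.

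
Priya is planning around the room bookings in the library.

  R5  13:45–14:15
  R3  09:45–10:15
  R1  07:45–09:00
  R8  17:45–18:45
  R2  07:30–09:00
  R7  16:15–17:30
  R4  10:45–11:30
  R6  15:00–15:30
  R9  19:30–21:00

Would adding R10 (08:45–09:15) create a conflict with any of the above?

Yes — it overlaps R1, R2

R2: starts 07:30 before R10 ends 09:15, and ends 09:00 after R10 starts 08:45 → overlap.
R1: starts 07:45 before R10 ends 09:15, and ends 09:00 after R10 starts 08:45 → overlap.
R3: starts 09:45 at or after R10 ends 09:15 → clear.
R4: starts 10:45 at or after R10 ends 09:15 → clear.
R5: starts 13:45 at or after R10 ends 09:15 → clear.
R6: starts 15:00 at or after R10 ends 09:15 → clear.
R7: starts 16:15 at or after R10 ends 09:15 → clear.
R8: starts 17:45 at or after R10 ends 09:15 → clear.
R9: starts 19:30 at or after R10 ends 09:15 → clear.
R10 overlaps R1, R2.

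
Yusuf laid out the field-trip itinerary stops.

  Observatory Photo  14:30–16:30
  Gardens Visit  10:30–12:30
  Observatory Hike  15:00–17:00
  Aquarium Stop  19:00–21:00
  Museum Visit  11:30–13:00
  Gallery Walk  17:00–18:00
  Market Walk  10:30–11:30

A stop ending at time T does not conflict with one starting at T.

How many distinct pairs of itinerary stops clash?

Two intervals overlap when each starts before the other ends.
Sorted by start: Gardens Visit, Market Walk, Museum Visit, Observatory Photo, Observatory Hike, Gallery Walk, Aquarium Stop.
Market Walk starts before Gardens Visit ends → Gardens Visit and Market Walk overlap.
Museum Visit starts before Gardens Visit ends → Gardens Visit and Museum Visit overlap.
Observatory Photo starts after Gardens Visit ends, so nothing later overlaps Gardens Visit either.
Museum Visit starts exactly when Market Walk ends (back-to-back, no overlap), so nothing later overlaps Market Walk either.
Observatory Photo starts after Museum Visit ends, so nothing later overlaps Museum Visit either.
Observatory Hike starts before Observatory Photo ends → Observatory Photo and Observatory Hike overlap.
Gallery Walk starts after Observatory Photo ends, so nothing later overlaps Observatory Photo either.
Gallery Walk starts exactly when Observatory Hike ends (back-to-back, no overlap), so nothing later overlaps Observatory Hike either.
Aquarium Stop starts after Gallery Walk ends.
Overlapping pairs: Gardens Visit & Market Walk, Gardens Visit & Museum Visit, Observatory Hike & Observatory Photo — 3 in total.

3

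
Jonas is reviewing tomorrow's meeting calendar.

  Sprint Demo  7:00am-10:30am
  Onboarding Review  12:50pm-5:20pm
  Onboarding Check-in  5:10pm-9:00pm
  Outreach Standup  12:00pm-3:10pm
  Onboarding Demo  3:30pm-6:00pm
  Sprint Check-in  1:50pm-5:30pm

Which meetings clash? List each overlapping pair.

Onboarding Check-in & Onboarding Demo, Onboarding Check-in & Onboarding Review, Onboarding Check-in & Sprint Check-in, Onboarding Demo & Onboarding Review, Onboarding Demo & Sprint Check-in, Onboarding Review & Outreach Standup, Onboarding Review & Sprint Check-in, Outreach Standup & Sprint Check-in

Sorted by start: Sprint Demo, Outreach Standup, Onboarding Review, Sprint Check-in, Onboarding Demo, Onboarding Check-in.
Outreach Standup starts after Sprint Demo ends, so nothing later overlaps Sprint Demo either.
Onboarding Review starts before Outreach Standup ends → Outreach Standup and Onboarding Review overlap.
Sprint Check-in starts before Outreach Standup ends → Outreach Standup and Sprint Check-in overlap.
Onboarding Demo starts after Outreach Standup ends, so nothing later overlaps Outreach Standup either.
Sprint Check-in starts before Onboarding Review ends → Onboarding Review and Sprint Check-in overlap.
Onboarding Demo starts before Onboarding Review ends → Onboarding Review and Onboarding Demo overlap.
Onboarding Check-in starts before Onboarding Review ends → Onboarding Review and Onboarding Check-in overlap.
Onboarding Demo starts before Sprint Check-in ends → Sprint Check-in and Onboarding Demo overlap.
Onboarding Check-in starts before Sprint Check-in ends → Sprint Check-in and Onboarding Check-in overlap.
Onboarding Check-in starts before Onboarding Demo ends → Onboarding Demo and Onboarding Check-in overlap.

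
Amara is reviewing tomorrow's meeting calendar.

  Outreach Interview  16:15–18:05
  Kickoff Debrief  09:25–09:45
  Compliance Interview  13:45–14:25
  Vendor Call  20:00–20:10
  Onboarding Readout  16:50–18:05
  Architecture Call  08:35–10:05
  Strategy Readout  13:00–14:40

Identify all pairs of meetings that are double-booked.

Architecture Call & Kickoff Debrief, Compliance Interview & Strategy Readout, Onboarding Readout & Outreach Interview

Two intervals overlap when each starts before the other ends.
Sorted by start: Architecture Call, Kickoff Debrief, Strategy Readout, Compliance Interview, Outreach Interview, Onboarding Readout, Vendor Call.
Kickoff Debrief starts before Architecture Call ends → Architecture Call and Kickoff Debrief overlap.
Strategy Readout starts after Architecture Call ends, so nothing later overlaps Architecture Call either.
Strategy Readout starts after Kickoff Debrief ends, so nothing later overlaps Kickoff Debrief either.
Compliance Interview starts before Strategy Readout ends → Strategy Readout and Compliance Interview overlap.
Outreach Interview starts after Strategy Readout ends, so nothing later overlaps Strategy Readout either.
Outreach Interview starts after Compliance Interview ends, so nothing later overlaps Compliance Interview either.
Onboarding Readout starts before Outreach Interview ends → Outreach Interview and Onboarding Readout overlap.
Vendor Call starts after Outreach Interview ends.
Vendor Call starts after Onboarding Readout ends.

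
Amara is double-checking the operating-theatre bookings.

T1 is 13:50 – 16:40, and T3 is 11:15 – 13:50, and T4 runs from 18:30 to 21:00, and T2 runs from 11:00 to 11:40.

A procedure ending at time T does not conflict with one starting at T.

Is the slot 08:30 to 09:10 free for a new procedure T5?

Yes — the slot is free

T2: starts 11:00 at or after T5 ends 09:10 → clear.
T3: starts 11:15 at or after T5 ends 09:10 → clear.
T1: starts 13:50 at or after T5 ends 09:10 → clear.
T4: starts 18:30 at or after T5 ends 09:10 → clear.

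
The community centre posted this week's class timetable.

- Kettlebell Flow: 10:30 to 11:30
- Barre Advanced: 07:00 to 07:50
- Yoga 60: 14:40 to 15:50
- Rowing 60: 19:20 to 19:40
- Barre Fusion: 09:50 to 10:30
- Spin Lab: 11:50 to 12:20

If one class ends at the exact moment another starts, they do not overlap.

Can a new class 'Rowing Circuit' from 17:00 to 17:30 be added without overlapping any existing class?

Yes — the slot is free

Barre Advanced: ends 07:50 at or before Rowing Circuit starts 17:00 → clear.
Barre Fusion: ends 10:30 at or before Rowing Circuit starts 17:00 → clear.
Kettlebell Flow: ends 11:30 at or before Rowing Circuit starts 17:00 → clear.
Spin Lab: ends 12:20 at or before Rowing Circuit starts 17:00 → clear.
Yoga 60: ends 15:50 at or before Rowing Circuit starts 17:00 → clear.
Rowing 60: starts 19:20 at or after Rowing Circuit ends 17:30 → clear.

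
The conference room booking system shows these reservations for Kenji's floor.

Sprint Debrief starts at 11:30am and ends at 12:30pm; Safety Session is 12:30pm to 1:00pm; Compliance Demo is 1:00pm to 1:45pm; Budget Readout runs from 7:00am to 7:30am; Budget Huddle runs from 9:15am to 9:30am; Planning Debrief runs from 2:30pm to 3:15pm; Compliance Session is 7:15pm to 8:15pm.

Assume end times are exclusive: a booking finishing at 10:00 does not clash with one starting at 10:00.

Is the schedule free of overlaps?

Yes

Check each pair: they overlap iff neither finishes before the other starts.
Sorted by start: Budget Readout, Budget Huddle, Sprint Debrief, Safety Session, Compliance Demo, Planning Debrief, Compliance Session.
Budget Huddle starts after Budget Readout ends; Budget Readout is clear from here.
Sprint Debrief starts after Budget Huddle ends; Budget Huddle is clear from here.
Safety Session starts exactly when Sprint Debrief ends (back-to-back, no overlap); Sprint Debrief is clear from here.
Compliance Demo starts exactly when Safety Session ends (back-to-back, no overlap); Safety Session is clear from here.
Planning Debrief starts after Compliance Demo ends; Compliance Demo is clear from here.
Compliance Session starts after Planning Debrief ends.
Every pair is clear; the schedule has no overlaps.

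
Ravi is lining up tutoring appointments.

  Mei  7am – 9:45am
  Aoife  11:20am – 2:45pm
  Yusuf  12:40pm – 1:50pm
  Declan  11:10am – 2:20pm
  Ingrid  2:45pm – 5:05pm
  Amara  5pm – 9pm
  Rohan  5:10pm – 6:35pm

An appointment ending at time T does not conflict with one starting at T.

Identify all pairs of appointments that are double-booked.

Sorted by start: Mei, Declan, Aoife, Yusuf, Ingrid, Amara, Rohan.
Declan starts after Mei ends, so Mei has no further overlaps.
Aoife starts before Declan ends → Declan and Aoife overlap.
Yusuf starts before Declan ends → Declan and Yusuf overlap.
Ingrid starts after Declan ends, so Declan has no further overlaps.
Yusuf starts before Aoife ends → Aoife and Yusuf overlap.
Ingrid starts exactly when Aoife ends (back-to-back, no overlap), so Aoife has no further overlaps.
Ingrid starts after Yusuf ends, so Yusuf has no further overlaps.
Amara starts before Ingrid ends → Ingrid and Amara overlap.
Rohan starts after Ingrid ends.
Rohan starts before Amara ends → Amara and Rohan overlap.

Amara & Ingrid, Amara & Rohan, Aoife & Declan, Aoife & Yusuf, Declan & Yusuf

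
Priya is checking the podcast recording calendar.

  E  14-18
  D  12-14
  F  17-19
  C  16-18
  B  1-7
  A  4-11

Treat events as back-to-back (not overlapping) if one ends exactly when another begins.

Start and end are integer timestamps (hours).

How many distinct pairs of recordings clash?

4

Two intervals overlap when each starts before the other ends.
Sorted by start: B, A, D, E, C, F.
A starts before B ends → B and A overlap.
D starts after B ends; B is clear from here.
D starts after A ends; A is clear from here.
E starts exactly when D ends (back-to-back, no overlap); D is clear from here.
C starts before E ends → E and C overlap.
F starts before E ends → E and F overlap.
F starts before C ends → C and F overlap.
Overlapping pairs: A & B, C & E, C & F, E & F — 4 in total.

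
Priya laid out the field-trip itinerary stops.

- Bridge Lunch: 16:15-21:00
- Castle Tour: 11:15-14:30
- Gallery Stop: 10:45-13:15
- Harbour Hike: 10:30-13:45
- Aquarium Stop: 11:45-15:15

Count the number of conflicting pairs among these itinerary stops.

6

Sorted by start: Harbour Hike, Gallery Stop, Castle Tour, Aquarium Stop, Bridge Lunch.
Gallery Stop starts before Harbour Hike ends → Harbour Hike and Gallery Stop overlap.
Castle Tour starts before Harbour Hike ends → Harbour Hike and Castle Tour overlap.
Aquarium Stop starts before Harbour Hike ends → Harbour Hike and Aquarium Stop overlap.
Bridge Lunch starts after Harbour Hike ends.
Castle Tour starts before Gallery Stop ends → Gallery Stop and Castle Tour overlap.
Aquarium Stop starts before Gallery Stop ends → Gallery Stop and Aquarium Stop overlap.
Bridge Lunch starts after Gallery Stop ends.
Aquarium Stop starts before Castle Tour ends → Castle Tour and Aquarium Stop overlap.
Bridge Lunch starts after Castle Tour ends.
Bridge Lunch starts after Aquarium Stop ends.
Overlapping pairs: Aquarium Stop & Castle Tour, Aquarium Stop & Gallery Stop, Aquarium Stop & Harbour Hike, Castle Tour & Gallery Stop, Castle Tour & Harbour Hike, Gallery Stop & Harbour Hike — 6 in total.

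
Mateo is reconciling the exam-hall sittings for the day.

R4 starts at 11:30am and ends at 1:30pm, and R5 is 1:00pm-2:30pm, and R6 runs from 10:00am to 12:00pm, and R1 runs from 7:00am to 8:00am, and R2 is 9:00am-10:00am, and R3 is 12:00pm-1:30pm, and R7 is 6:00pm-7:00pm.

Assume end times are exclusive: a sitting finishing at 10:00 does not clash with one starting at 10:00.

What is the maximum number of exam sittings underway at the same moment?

3

Sort all start/end points and keep a running count:
7:00am start R1 → 1
8:00am end R1 → 0
9:00am start R2 → 1
10:00am end R2 → 0
10:00am start R6 → 1
11:30am start R4 → 2
12:00pm end R6 → 1
12:00pm start R3 → 2
1:00pm start R5 → 3
1:30pm end R3 → 2
1:30pm end R4 → 1
2:30pm end R5 → 0
6:00pm start R7 → 1
7:00pm end R7 → 0
Peak is 3, at 1:00pm (R3, R4, R5).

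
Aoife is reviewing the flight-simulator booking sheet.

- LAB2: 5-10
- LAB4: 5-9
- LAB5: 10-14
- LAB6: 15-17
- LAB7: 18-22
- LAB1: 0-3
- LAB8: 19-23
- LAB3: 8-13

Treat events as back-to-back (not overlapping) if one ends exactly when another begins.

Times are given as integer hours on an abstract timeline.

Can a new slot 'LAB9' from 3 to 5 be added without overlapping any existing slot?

Yes — the slot is free

LAB1: ends 3 at or before LAB9 starts 3 → clear.
LAB2: starts 5 at or after LAB9 ends 5 → clear.
LAB4: starts 5 at or after LAB9 ends 5 → clear.
LAB3: starts 8 at or after LAB9 ends 5 → clear.
LAB5: starts 10 at or after LAB9 ends 5 → clear.
LAB6: starts 15 at or after LAB9 ends 5 → clear.
LAB7: starts 18 at or after LAB9 ends 5 → clear.
LAB8: starts 19 at or after LAB9 ends 5 → clear.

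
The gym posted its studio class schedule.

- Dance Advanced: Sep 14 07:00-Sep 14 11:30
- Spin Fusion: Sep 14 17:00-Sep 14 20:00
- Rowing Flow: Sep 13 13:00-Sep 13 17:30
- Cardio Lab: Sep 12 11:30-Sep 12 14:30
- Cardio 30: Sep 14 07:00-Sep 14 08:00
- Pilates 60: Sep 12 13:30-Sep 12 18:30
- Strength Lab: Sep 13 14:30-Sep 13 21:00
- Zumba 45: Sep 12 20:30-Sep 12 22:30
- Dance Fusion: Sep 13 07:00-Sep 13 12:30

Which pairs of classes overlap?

Cardio 30 & Dance Advanced, Cardio Lab & Pilates 60, Rowing Flow & Strength Lab

Check each pair: they overlap iff neither finishes before the other starts.
Sorted by start: Cardio Lab, Pilates 60, Zumba 45, Dance Fusion, Rowing Flow, Strength Lab, Cardio 30, Dance Advanced, Spin Fusion.
Pilates 60 starts before Cardio Lab ends → Cardio Lab and Pilates 60 overlap.
Zumba 45 starts after Cardio Lab ends, so nothing later overlaps Cardio Lab either.
Zumba 45 starts after Pilates 60 ends, so nothing later overlaps Pilates 60 either.
Dance Fusion starts after Zumba 45 ends, so nothing later overlaps Zumba 45 either.
Rowing Flow starts after Dance Fusion ends, so nothing later overlaps Dance Fusion either.
Strength Lab starts before Rowing Flow ends → Rowing Flow and Strength Lab overlap.
Cardio 30 starts after Rowing Flow ends, so nothing later overlaps Rowing Flow either.
Cardio 30 starts after Strength Lab ends, so nothing later overlaps Strength Lab either.
Dance Advanced starts before Cardio 30 ends → Cardio 30 and Dance Advanced overlap.
Spin Fusion starts after Cardio 30 ends.
Spin Fusion starts after Dance Advanced ends.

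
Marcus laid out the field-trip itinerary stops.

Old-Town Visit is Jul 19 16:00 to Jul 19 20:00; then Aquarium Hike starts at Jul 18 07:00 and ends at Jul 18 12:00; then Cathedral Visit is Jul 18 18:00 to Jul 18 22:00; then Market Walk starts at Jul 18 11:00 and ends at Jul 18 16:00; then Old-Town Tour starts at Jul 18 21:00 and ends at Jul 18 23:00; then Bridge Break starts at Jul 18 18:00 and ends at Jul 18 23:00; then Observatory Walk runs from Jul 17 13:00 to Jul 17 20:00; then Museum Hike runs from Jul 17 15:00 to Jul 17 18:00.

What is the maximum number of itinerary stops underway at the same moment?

Sort all start/end points and keep a running count:
Jul 17 13:00 start Observatory Walk → 1
Jul 17 15:00 start Museum Hike → 2
Jul 17 18:00 end Museum Hike → 1
Jul 17 20:00 end Observatory Walk → 0
Jul 18 07:00 start Aquarium Hike → 1
Jul 18 11:00 start Market Walk → 2
Jul 18 12:00 end Aquarium Hike → 1
Jul 18 16:00 end Market Walk → 0
Jul 18 18:00 start Bridge Break → 1
Jul 18 18:00 start Cathedral Visit → 2
Jul 18 21:00 start Old-Town Tour → 3
Jul 18 22:00 end Cathedral Visit → 2
Jul 18 23:00 end Bridge Break → 1
Jul 18 23:00 end Old-Town Tour → 0
Jul 19 16:00 start Old-Town Visit → 1
Jul 19 20:00 end Old-Town Visit → 0
Peak is 3, at Jul 18 21:00 (Bridge Break, Cathedral Visit, Old-Town Tour).

3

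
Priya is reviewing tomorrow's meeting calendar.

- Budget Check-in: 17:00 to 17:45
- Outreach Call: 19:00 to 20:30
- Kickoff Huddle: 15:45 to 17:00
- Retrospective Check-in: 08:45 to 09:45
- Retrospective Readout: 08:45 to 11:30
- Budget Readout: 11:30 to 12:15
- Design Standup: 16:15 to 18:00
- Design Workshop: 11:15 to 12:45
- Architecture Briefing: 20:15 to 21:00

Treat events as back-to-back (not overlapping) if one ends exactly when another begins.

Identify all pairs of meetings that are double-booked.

Sorted by start: Retrospective Readout, Retrospective Check-in, Design Workshop, Budget Readout, Kickoff Huddle, Design Standup, Budget Check-in, Outreach Call, Architecture Briefing.
Retrospective Check-in starts before Retrospective Readout ends → Retrospective Readout and Retrospective Check-in overlap.
Design Workshop starts before Retrospective Readout ends → Retrospective Readout and Design Workshop overlap.
Budget Readout starts exactly when Retrospective Readout ends (back-to-back, no overlap), so nothing later overlaps Retrospective Readout either.
Design Workshop starts after Retrospective Check-in ends, so nothing later overlaps Retrospective Check-in either.
Budget Readout starts before Design Workshop ends → Design Workshop and Budget Readout overlap.
Kickoff Huddle starts after Design Workshop ends, so nothing later overlaps Design Workshop either.
Kickoff Huddle starts after Budget Readout ends, so nothing later overlaps Budget Readout either.
Design Standup starts before Kickoff Huddle ends → Kickoff Huddle and Design Standup overlap.
Budget Check-in starts exactly when Kickoff Huddle ends (back-to-back, no overlap), so nothing later overlaps Kickoff Huddle either.
Budget Check-in starts before Design Standup ends → Design Standup and Budget Check-in overlap.
Outreach Call starts after Design Standup ends, so nothing later overlaps Design Standup either.
Outreach Call starts after Budget Check-in ends, so nothing later overlaps Budget Check-in either.
Architecture Briefing starts before Outreach Call ends → Outreach Call and Architecture Briefing overlap.

Architecture Briefing & Outreach Call, Budget Check-in & Design Standup, Budget Readout & Design Workshop, Design Standup & Kickoff Huddle, Design Workshop & Retrospective Readout, Retrospective Check-in & Retrospective Readout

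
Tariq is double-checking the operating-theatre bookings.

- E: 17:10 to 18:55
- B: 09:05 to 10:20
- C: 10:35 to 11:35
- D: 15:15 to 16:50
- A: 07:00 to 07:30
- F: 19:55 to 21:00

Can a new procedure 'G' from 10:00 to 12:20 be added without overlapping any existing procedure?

A: ends 07:30 at or before G starts 10:00 → clear.
B: starts 09:05 before G ends 12:20, and ends 10:20 after G starts 10:00 → overlap.
C: starts 10:35 before G ends 12:20, and ends 11:35 after G starts 10:00 → overlap.
D: starts 15:15 at or after G ends 12:20 → clear.
E: starts 17:10 at or after G ends 12:20 → clear.
F: starts 19:55 at or after G ends 12:20 → clear.
G overlaps B, C.

No — it overlaps B, C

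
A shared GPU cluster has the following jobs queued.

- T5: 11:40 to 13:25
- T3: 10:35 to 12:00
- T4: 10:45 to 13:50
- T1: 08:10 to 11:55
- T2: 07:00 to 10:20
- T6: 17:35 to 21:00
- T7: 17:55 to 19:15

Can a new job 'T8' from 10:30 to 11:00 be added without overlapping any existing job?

No — it overlaps T1, T3, T4

T2: ends 10:20 at or before T8 starts 10:30 → clear.
T1: starts 08:10 before T8 ends 11:00, and ends 11:55 after T8 starts 10:30 → overlap.
T3: starts 10:35 before T8 ends 11:00, and ends 12:00 after T8 starts 10:30 → overlap.
T4: starts 10:45 before T8 ends 11:00, and ends 13:50 after T8 starts 10:30 → overlap.
T5: starts 11:40 at or after T8 ends 11:00 → clear.
T6: starts 17:35 at or after T8 ends 11:00 → clear.
T7: starts 17:55 at or after T8 ends 11:00 → clear.
T8 overlaps T1, T3, T4.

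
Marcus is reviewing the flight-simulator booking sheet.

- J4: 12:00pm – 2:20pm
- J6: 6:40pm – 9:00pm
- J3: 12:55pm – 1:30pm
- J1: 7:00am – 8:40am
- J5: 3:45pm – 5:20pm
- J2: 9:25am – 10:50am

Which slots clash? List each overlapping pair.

Two intervals overlap when each starts before the other ends.
Sorted by start: J1, J2, J4, J3, J5, J6.
J2 starts after J1 ends, so nothing later overlaps J1 either.
J4 starts after J2 ends, so nothing later overlaps J2 either.
J3 starts before J4 ends → J4 and J3 overlap.
J5 starts after J4 ends, so nothing later overlaps J4 either.
J5 starts after J3 ends, so nothing later overlaps J3 either.
J6 starts after J5 ends.

J3 & J4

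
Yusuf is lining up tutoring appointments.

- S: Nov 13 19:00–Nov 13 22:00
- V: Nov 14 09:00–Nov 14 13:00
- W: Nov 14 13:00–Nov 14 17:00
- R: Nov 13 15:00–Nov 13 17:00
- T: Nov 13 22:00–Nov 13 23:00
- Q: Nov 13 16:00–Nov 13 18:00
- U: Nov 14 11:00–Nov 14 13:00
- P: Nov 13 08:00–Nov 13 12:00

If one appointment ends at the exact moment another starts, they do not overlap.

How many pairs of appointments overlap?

2

Sorted by start: P, R, Q, S, T, V, U, W.
R starts after P ends — done with P.
Q starts before R ends → R and Q overlap.
S starts after R ends — done with R.
S starts after Q ends — done with Q.
T starts exactly when S ends (back-to-back, no overlap) — done with S.
V starts after T ends — done with T.
U starts before V ends → V and U overlap.
W starts exactly when V ends (back-to-back, no overlap).
W starts exactly when U ends (back-to-back, no overlap).
Overlapping pairs: Q & R, U & V — 2 in total.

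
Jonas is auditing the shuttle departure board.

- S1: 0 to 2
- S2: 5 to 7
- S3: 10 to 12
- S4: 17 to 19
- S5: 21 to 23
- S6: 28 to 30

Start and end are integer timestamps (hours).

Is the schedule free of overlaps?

Yes

Sorted by start: S1, S2, S3, S4, S5, S6.
S2 starts after S1 ends — done with S1.
S3 starts after S2 ends — done with S2.
S4 starts after S3 ends — done with S3.
S5 starts after S4 ends — done with S4.
S6 starts after S5 ends.
Every pair is clear; the schedule has no overlaps.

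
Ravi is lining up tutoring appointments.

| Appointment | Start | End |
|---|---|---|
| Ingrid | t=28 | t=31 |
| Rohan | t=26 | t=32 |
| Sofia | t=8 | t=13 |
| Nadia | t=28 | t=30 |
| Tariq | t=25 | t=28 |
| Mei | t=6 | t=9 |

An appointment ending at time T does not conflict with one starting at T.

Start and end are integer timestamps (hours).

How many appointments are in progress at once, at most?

Sort all start/end points and keep a running count:
t=6 start Mei → 1
t=8 start Sofia → 2
t=9 end Mei → 1
t=13 end Sofia → 0
t=25 start Tariq → 1
t=26 start Rohan → 2
t=28 end Tariq → 1
t=28 start Ingrid → 2
t=28 start Nadia → 3
t=30 end Nadia → 2
t=31 end Ingrid → 1
t=32 end Rohan → 0
Peak is 3, at t=28 (Ingrid, Nadia, Rohan).

3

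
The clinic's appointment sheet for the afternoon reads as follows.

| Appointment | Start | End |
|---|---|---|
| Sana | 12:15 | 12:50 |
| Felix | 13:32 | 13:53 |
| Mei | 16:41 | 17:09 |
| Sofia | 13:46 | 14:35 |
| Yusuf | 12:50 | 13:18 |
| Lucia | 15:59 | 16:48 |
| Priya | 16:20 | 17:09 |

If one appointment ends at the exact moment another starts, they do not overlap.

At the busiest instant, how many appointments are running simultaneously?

Walk through starts and ends in time order (an end at T is processed before a start at T):
12:15 start Sana → 1
12:50 end Sana → 0
12:50 start Yusuf → 1
13:18 end Yusuf → 0
13:32 start Felix → 1
13:46 start Sofia → 2
13:53 end Felix → 1
14:35 end Sofia → 0
15:59 start Lucia → 1
16:20 start Priya → 2
16:41 start Mei → 3
16:48 end Lucia → 2
17:09 end Mei → 1
17:09 end Priya → 0
Peak is 3, at 16:41 (Lucia, Mei, Priya).

3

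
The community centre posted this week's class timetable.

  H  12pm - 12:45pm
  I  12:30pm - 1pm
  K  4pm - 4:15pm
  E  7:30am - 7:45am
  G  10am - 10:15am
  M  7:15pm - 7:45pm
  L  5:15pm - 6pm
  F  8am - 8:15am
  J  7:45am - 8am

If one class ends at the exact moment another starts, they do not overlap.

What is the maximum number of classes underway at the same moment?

2

Sort all start/end points and keep a running count:
7:30am start E → 1
7:45am end E → 0
7:45am start J → 1
8am end J → 0
8am start F → 1
8:15am end F → 0
10am start G → 1
10:15am end G → 0
12pm start H → 1
12:30pm start I → 2
12:45pm end H → 1
1pm end I → 0
4pm start K → 1
4:15pm end K → 0
5:15pm start L → 1
6pm end L → 0
7:15pm start M → 1
7:45pm end M → 0
Peak is 2, at 12:30pm (H, I).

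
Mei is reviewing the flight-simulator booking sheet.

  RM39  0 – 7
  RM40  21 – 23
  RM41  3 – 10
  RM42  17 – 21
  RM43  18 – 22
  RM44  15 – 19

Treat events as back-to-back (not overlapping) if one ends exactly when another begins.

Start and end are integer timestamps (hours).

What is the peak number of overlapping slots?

3

Walk through starts and ends in time order (an end at T is processed before a start at T):
0 start RM39 → 1
3 start RM41 → 2
7 end RM39 → 1
10 end RM41 → 0
15 start RM44 → 1
17 start RM42 → 2
18 start RM43 → 3
19 end RM44 → 2
21 end RM42 → 1
21 start RM40 → 2
22 end RM43 → 1
23 end RM40 → 0
Peak is 3, at 18 (RM42, RM43, RM44).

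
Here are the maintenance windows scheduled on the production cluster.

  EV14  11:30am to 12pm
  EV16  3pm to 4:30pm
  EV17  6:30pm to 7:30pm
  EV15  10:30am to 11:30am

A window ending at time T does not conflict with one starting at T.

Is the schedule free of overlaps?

Yes

Sorted by start: EV15, EV14, EV16, EV17.
EV14 starts exactly when EV15 ends (back-to-back, no overlap), so EV15 has no further overlaps.
EV16 starts after EV14 ends, so EV14 has no further overlaps.
EV17 starts after EV16 ends.
Every pair is clear; the schedule has no overlaps.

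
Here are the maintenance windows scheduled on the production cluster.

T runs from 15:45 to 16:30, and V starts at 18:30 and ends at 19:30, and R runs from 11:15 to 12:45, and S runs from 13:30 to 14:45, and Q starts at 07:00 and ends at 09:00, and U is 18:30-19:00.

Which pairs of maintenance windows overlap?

U & V

Sorted by start: Q, R, S, T, U, V.
R starts after Q ends; Q is clear from here.
S starts after R ends; R is clear from here.
T starts after S ends; S is clear from here.
U starts after T ends; T is clear from here.
V starts before U ends → U and V overlap.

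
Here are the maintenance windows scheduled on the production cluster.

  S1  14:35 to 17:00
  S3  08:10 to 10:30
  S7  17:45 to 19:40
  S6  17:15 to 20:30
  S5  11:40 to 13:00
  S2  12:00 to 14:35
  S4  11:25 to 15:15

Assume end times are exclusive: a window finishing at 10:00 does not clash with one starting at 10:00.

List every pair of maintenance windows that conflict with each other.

Sorted by start: S3, S4, S5, S2, S1, S6, S7.
S4 starts after S3 ends, so S3 has no further overlaps.
S5 starts before S4 ends → S4 and S5 overlap.
S2 starts before S4 ends → S4 and S2 overlap.
S1 starts before S4 ends → S4 and S1 overlap.
S6 starts after S4 ends, so S4 has no further overlaps.
S2 starts before S5 ends → S5 and S2 overlap.
S1 starts after S5 ends, so S5 has no further overlaps.
S1 starts exactly when S2 ends (back-to-back, no overlap), so S2 has no further overlaps.
S6 starts after S1 ends, so S1 has no further overlaps.
S7 starts before S6 ends → S6 and S7 overlap.

S1 & S4, S2 & S4, S2 & S5, S4 & S5, S6 & S7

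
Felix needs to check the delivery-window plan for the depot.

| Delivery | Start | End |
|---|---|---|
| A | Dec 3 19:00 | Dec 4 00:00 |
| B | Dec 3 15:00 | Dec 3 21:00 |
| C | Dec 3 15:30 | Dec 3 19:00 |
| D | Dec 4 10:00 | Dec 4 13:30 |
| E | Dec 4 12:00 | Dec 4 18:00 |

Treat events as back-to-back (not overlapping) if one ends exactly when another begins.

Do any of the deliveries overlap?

Yes

Sorted by start: B, C, A, D, E.
C starts before B ends → B and C overlap.
That's a conflict, so the schedule is not conflict-free.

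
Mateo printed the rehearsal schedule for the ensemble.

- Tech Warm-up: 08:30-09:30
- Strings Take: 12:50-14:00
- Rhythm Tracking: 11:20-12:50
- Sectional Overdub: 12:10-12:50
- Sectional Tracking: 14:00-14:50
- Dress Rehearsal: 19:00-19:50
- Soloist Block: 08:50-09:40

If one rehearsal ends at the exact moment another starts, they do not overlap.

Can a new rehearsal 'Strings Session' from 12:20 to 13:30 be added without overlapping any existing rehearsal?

Tech Warm-up: ends 09:30 at or before Strings Session starts 12:20 → clear.
Soloist Block: ends 09:40 at or before Strings Session starts 12:20 → clear.
Rhythm Tracking: starts 11:20 before Strings Session ends 13:30, and ends 12:50 after Strings Session starts 12:20 → overlap.
Sectional Overdub: starts 12:10 before Strings Session ends 13:30, and ends 12:50 after Strings Session starts 12:20 → overlap.
Strings Take: starts 12:50 before Strings Session ends 13:30, and ends 14:00 after Strings Session starts 12:20 → overlap.
Sectional Tracking: starts 14:00 at or after Strings Session ends 13:30 → clear.
Dress Rehearsal: starts 19:00 at or after Strings Session ends 13:30 → clear.
Strings Session overlaps Rhythm Tracking, Sectional Overdub, Strings Take.

No — it overlaps Rhythm Tracking, Sectional Overdub, Strings Take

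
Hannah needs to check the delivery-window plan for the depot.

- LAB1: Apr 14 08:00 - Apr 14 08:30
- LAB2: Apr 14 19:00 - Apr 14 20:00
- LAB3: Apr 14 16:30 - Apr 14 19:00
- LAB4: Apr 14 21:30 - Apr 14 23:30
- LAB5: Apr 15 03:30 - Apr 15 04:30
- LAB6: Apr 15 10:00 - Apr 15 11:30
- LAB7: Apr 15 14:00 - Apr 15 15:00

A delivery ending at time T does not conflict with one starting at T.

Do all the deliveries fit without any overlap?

Sorted by start: LAB1, LAB3, LAB2, LAB4, LAB5, LAB6, LAB7.
LAB3 starts after LAB1 ends, so nothing later overlaps LAB1 either.
LAB2 starts exactly when LAB3 ends (back-to-back, no overlap), so nothing later overlaps LAB3 either.
LAB4 starts after LAB2 ends, so nothing later overlaps LAB2 either.
LAB5 starts after LAB4 ends, so nothing later overlaps LAB4 either.
LAB6 starts after LAB5 ends, so nothing later overlaps LAB5 either.
LAB7 starts after LAB6 ends.
Every pair is clear; the schedule has no overlaps.

Yes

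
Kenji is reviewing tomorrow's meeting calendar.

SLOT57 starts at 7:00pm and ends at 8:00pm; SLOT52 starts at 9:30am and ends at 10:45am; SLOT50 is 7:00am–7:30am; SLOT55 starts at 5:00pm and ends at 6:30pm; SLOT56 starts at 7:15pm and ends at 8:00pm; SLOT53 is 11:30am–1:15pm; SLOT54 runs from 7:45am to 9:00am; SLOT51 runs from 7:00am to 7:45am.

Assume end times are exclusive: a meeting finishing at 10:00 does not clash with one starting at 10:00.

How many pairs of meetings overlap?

2

Two intervals overlap when each starts before the other ends.
Sorted by start: SLOT50, SLOT51, SLOT54, SLOT52, SLOT53, SLOT55, SLOT57, SLOT56.
SLOT51 starts before SLOT50 ends → SLOT50 and SLOT51 overlap.
SLOT54 starts after SLOT50 ends, so SLOT50 has no further overlaps.
SLOT54 starts exactly when SLOT51 ends (back-to-back, no overlap), so SLOT51 has no further overlaps.
SLOT52 starts after SLOT54 ends, so SLOT54 has no further overlaps.
SLOT53 starts after SLOT52 ends, so SLOT52 has no further overlaps.
SLOT55 starts after SLOT53 ends, so SLOT53 has no further overlaps.
SLOT57 starts after SLOT55 ends, so SLOT55 has no further overlaps.
SLOT56 starts before SLOT57 ends → SLOT57 and SLOT56 overlap.
Overlapping pairs: SLOT50 & SLOT51, SLOT56 & SLOT57 — 2 in total.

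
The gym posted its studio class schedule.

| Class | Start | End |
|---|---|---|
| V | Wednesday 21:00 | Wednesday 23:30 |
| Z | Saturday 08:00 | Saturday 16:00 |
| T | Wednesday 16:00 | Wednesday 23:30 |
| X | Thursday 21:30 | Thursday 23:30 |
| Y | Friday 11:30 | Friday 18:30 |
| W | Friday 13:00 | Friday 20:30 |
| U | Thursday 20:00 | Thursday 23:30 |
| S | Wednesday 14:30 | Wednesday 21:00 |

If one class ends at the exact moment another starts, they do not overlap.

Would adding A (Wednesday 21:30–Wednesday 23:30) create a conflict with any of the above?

S: ends Wednesday 21:00 at or before A starts Wednesday 21:30 → clear.
T: starts Wednesday 16:00 before A ends Wednesday 23:30, and ends Wednesday 23:30 after A starts Wednesday 21:30 → overlap.
V: starts Wednesday 21:00 before A ends Wednesday 23:30, and ends Wednesday 23:30 after A starts Wednesday 21:30 → overlap.
U: starts Thursday 20:00 at or after A ends Wednesday 23:30 → clear.
X: starts Thursday 21:30 at or after A ends Wednesday 23:30 → clear.
Y: starts Friday 11:30 at or after A ends Wednesday 23:30 → clear.
W: starts Friday 13:00 at or after A ends Wednesday 23:30 → clear.
Z: starts Saturday 08:00 at or after A ends Wednesday 23:30 → clear.
A overlaps T, V.

Yes — it overlaps T, V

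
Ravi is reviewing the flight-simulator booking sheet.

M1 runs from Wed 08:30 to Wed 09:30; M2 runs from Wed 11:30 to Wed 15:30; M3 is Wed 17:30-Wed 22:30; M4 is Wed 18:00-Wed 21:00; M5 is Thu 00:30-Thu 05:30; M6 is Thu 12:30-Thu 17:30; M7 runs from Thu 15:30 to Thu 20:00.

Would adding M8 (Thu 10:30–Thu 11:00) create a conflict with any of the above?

M1: ends Wed 09:30 at or before M8 starts Thu 10:30 → clear.
M2: ends Wed 15:30 at or before M8 starts Thu 10:30 → clear.
M3: ends Wed 22:30 at or before M8 starts Thu 10:30 → clear.
M4: ends Wed 21:00 at or before M8 starts Thu 10:30 → clear.
M5: ends Thu 05:30 at or before M8 starts Thu 10:30 → clear.
M6: starts Thu 12:30 at or after M8 ends Thu 11:00 → clear.
M7: starts Thu 15:30 at or after M8 ends Thu 11:00 → clear.

No — it doesn't clash with anything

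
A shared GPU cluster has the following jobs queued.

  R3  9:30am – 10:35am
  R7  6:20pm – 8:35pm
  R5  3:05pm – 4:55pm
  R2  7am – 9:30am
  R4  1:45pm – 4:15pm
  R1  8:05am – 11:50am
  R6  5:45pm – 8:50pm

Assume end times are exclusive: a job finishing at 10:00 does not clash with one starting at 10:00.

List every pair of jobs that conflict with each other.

Sorted by start: R2, R1, R3, R4, R5, R6, R7.
R1 starts before R2 ends → R2 and R1 overlap.
R3 starts exactly when R2 ends (back-to-back, no overlap) — done with R2.
R3 starts before R1 ends → R1 and R3 overlap.
R4 starts after R1 ends — done with R1.
R4 starts after R3 ends — done with R3.
R5 starts before R4 ends → R4 and R5 overlap.
R6 starts after R4 ends — done with R4.
R6 starts after R5 ends — done with R5.
R7 starts before R6 ends → R6 and R7 overlap.

R1 & R2, R1 & R3, R4 & R5, R6 & R7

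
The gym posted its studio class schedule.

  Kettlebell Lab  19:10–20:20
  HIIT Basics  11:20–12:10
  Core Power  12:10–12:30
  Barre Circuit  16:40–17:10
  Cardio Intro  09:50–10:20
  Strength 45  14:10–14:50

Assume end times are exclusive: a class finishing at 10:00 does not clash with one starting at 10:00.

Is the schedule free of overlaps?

Yes

Check each pair: they overlap iff neither finishes before the other starts.
Sorted by start: Cardio Intro, HIIT Basics, Core Power, Strength 45, Barre Circuit, Kettlebell Lab.
HIIT Basics starts after Cardio Intro ends — done with Cardio Intro.
Core Power starts exactly when HIIT Basics ends (back-to-back, no overlap) — done with HIIT Basics.
Strength 45 starts after Core Power ends — done with Core Power.
Barre Circuit starts after Strength 45 ends — done with Strength 45.
Kettlebell Lab starts after Barre Circuit ends.
Every pair is clear; the schedule has no overlaps.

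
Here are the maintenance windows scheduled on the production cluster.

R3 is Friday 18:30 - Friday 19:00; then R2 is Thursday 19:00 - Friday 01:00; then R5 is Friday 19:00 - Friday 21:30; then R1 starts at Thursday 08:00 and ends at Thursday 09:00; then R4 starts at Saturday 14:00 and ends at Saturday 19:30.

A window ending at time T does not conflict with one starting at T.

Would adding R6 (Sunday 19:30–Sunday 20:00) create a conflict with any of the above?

R1: ends Thursday 09:00 at or before R6 starts Sunday 19:30 → clear.
R2: ends Friday 01:00 at or before R6 starts Sunday 19:30 → clear.
R3: ends Friday 19:00 at or before R6 starts Sunday 19:30 → clear.
R5: ends Friday 21:30 at or before R6 starts Sunday 19:30 → clear.
R4: ends Saturday 19:30 at or before R6 starts Sunday 19:30 → clear.

No — it doesn't clash with anything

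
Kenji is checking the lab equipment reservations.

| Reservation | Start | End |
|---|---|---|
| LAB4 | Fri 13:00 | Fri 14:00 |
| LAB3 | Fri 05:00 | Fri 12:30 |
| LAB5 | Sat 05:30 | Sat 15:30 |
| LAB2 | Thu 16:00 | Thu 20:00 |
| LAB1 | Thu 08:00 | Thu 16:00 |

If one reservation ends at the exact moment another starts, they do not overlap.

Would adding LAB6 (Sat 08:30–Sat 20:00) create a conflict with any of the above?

LAB1: ends Thu 16:00 at or before LAB6 starts Sat 08:30 → clear.
LAB2: ends Thu 20:00 at or before LAB6 starts Sat 08:30 → clear.
LAB3: ends Fri 12:30 at or before LAB6 starts Sat 08:30 → clear.
LAB4: ends Fri 14:00 at or before LAB6 starts Sat 08:30 → clear.
LAB5: starts Sat 05:30 before LAB6 ends Sat 20:00, and ends Sat 15:30 after LAB6 starts Sat 08:30 → overlap.
LAB6 overlaps LAB5.

Yes — it overlaps LAB5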